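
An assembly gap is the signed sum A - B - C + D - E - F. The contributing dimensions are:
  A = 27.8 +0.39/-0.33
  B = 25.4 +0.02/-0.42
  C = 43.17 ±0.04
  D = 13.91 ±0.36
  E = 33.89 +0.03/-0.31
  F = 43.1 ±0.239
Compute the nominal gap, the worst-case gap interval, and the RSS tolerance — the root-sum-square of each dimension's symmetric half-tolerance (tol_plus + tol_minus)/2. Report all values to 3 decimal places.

nominal=-103.850 wc=[-104.869,-102.091] rss=0.629

Stack each dimension's contribution:
  +A: nom +27.800 → Σnom=27.800; wc +0.390/-0.330 → slack +0.390/-0.330; half-tol=0.360, Σhalf²=0.129600
  -B: nom -25.400 → Σnom=2.400; wc +0.420/-0.020 → slack +0.810/-0.350; half-tol=0.220, Σhalf²=0.178000
  -C: nom -43.170 → Σnom=-40.770; wc +0.040/-0.040 → slack +0.850/-0.390; half-tol=0.040, Σhalf²=0.179600
  +D: nom +13.910 → Σnom=-26.860; wc +0.360/-0.360 → slack +1.210/-0.750; half-tol=0.360, Σhalf²=0.309200
  -E: nom -33.890 → Σnom=-60.750; wc +0.310/-0.030 → slack +1.520/-0.780; half-tol=0.170, Σhalf²=0.338100
  -F: nom -43.100 → Σnom=-103.850; wc +0.239/-0.239 → slack +1.759/-1.019; half-tol=0.239, Σhalf²=0.395221
Nominal = -103.850. Worst-case = [-103.850 - 1.019, -103.850 + 1.759] = [-104.869, -102.091]. RSS = √0.395221 = 0.629.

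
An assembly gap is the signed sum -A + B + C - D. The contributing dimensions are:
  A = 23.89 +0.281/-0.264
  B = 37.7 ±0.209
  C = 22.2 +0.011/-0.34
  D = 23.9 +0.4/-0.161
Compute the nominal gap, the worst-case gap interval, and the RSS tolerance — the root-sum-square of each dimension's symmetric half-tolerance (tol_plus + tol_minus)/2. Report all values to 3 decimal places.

nominal=12.110 wc=[10.880,12.755] rss=0.477

Stack each dimension's contribution:
  -A: nom -23.890 → Σnom=-23.890; wc +0.264/-0.281 → slack +0.264/-0.281; half-tol=0.273, Σhalf²=0.074256
  +B: nom +37.700 → Σnom=13.810; wc +0.209/-0.209 → slack +0.473/-0.490; half-tol=0.209, Σhalf²=0.117937
  +C: nom +22.200 → Σnom=36.010; wc +0.011/-0.340 → slack +0.484/-0.830; half-tol=0.176, Σhalf²=0.148738
  -D: nom -23.900 → Σnom=12.110; wc +0.161/-0.400 → slack +0.645/-1.230; half-tol=0.281, Σhalf²=0.227418
Nominal = 12.110. Worst-case = [12.110 - 1.230, 12.110 + 0.645] = [10.880, 12.755]. RSS = √0.227418 = 0.477.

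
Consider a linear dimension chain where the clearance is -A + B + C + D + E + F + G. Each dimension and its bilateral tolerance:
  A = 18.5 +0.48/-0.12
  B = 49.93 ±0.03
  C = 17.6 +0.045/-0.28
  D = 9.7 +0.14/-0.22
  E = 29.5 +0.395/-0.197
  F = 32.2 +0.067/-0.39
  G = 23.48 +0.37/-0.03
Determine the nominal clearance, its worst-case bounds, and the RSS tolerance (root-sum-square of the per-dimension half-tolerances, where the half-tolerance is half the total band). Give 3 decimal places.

Stack each dimension's contribution:
  -A: nom -18.500 → Σnom=-18.500; wc +0.120/-0.480 → slack +0.120/-0.480; half-tol=0.300, Σhalf²=0.090000
  +B: nom +49.930 → Σnom=31.430; wc +0.030/-0.030 → slack +0.150/-0.510; half-tol=0.030, Σhalf²=0.090900
  +C: nom +17.600 → Σnom=49.030; wc +0.045/-0.280 → slack +0.195/-0.790; half-tol=0.163, Σhalf²=0.117306
  +D: nom +9.700 → Σnom=58.730; wc +0.140/-0.220 → slack +0.335/-1.010; half-tol=0.180, Σhalf²=0.149706
  +E: nom +29.500 → Σnom=88.230; wc +0.395/-0.197 → slack +0.730/-1.207; half-tol=0.296, Σhalf²=0.237322
  +F: nom +32.200 → Σnom=120.430; wc +0.067/-0.390 → slack +0.797/-1.597; half-tol=0.229, Σhalf²=0.289535
  +G: nom +23.480 → Σnom=143.910; wc +0.370/-0.030 → slack +1.167/-1.627; half-tol=0.200, Σhalf²=0.329535
Nominal = 143.910. Worst-case = [143.910 - 1.627, 143.910 + 1.167] = [142.283, 145.077]. RSS = √0.329535 = 0.574.

nominal=143.910 wc=[142.283,145.077] rss=0.574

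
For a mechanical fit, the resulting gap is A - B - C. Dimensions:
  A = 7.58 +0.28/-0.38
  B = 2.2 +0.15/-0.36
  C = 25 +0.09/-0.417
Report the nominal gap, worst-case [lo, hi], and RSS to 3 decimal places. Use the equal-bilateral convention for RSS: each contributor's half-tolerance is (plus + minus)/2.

nominal=-19.620 wc=[-20.240,-18.563] rss=0.488

Stack each dimension's contribution:
  +A: nom +7.580 → Σnom=7.580; wc +0.280/-0.380 → slack +0.280/-0.380; half-tol=0.330, Σhalf²=0.108900
  -B: nom -2.200 → Σnom=5.380; wc +0.360/-0.150 → slack +0.640/-0.530; half-tol=0.255, Σhalf²=0.173925
  -C: nom -25.000 → Σnom=-19.620; wc +0.417/-0.090 → slack +1.057/-0.620; half-tol=0.254, Σhalf²=0.238187
Nominal = -19.620. Worst-case = [-19.620 - 0.620, -19.620 + 1.057] = [-20.240, -18.563]. RSS = √0.238187 = 0.488.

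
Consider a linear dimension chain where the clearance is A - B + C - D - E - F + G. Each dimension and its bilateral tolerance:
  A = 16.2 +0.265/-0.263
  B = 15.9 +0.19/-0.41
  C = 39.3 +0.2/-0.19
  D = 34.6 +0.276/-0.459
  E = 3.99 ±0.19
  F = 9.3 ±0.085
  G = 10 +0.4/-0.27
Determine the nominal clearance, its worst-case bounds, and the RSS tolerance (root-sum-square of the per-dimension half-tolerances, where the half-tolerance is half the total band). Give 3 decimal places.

Stack each dimension's contribution:
  +A: nom +16.200 → Σnom=16.200; wc +0.265/-0.263 → slack +0.265/-0.263; half-tol=0.264, Σhalf²=0.069696
  -B: nom -15.900 → Σnom=0.300; wc +0.410/-0.190 → slack +0.675/-0.453; half-tol=0.300, Σhalf²=0.159696
  +C: nom +39.300 → Σnom=39.600; wc +0.200/-0.190 → slack +0.875/-0.643; half-tol=0.195, Σhalf²=0.197721
  -D: nom -34.600 → Σnom=5.000; wc +0.459/-0.276 → slack +1.334/-0.919; half-tol=0.368, Σhalf²=0.332777
  -E: nom -3.990 → Σnom=1.010; wc +0.190/-0.190 → slack +1.524/-1.109; half-tol=0.190, Σhalf²=0.368877
  -F: nom -9.300 → Σnom=-8.290; wc +0.085/-0.085 → slack +1.609/-1.194; half-tol=0.085, Σhalf²=0.376102
  +G: nom +10.000 → Σnom=1.710; wc +0.400/-0.270 → slack +2.009/-1.464; half-tol=0.335, Σhalf²=0.488327
Nominal = 1.710. Worst-case = [1.710 - 1.464, 1.710 + 2.009] = [0.246, 3.719]. RSS = √0.488327 = 0.699.

nominal=1.710 wc=[0.246,3.719] rss=0.699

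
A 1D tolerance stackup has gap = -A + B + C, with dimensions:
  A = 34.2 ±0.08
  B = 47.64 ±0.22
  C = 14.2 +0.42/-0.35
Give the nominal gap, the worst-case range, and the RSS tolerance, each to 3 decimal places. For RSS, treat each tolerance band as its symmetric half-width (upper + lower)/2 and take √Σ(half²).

Stack each dimension's contribution:
  -A: nom -34.200 → Σnom=-34.200; wc +0.080/-0.080 → slack +0.080/-0.080; half-tol=0.080, Σhalf²=0.006400
  +B: nom +47.640 → Σnom=13.440; wc +0.220/-0.220 → slack +0.300/-0.300; half-tol=0.220, Σhalf²=0.054800
  +C: nom +14.200 → Σnom=27.640; wc +0.420/-0.350 → slack +0.720/-0.650; half-tol=0.385, Σhalf²=0.203025
Nominal = 27.640. Worst-case = [27.640 - 0.650, 27.640 + 0.720] = [26.990, 28.360]. RSS = √0.203025 = 0.451.

nominal=27.640 wc=[26.990,28.360] rss=0.451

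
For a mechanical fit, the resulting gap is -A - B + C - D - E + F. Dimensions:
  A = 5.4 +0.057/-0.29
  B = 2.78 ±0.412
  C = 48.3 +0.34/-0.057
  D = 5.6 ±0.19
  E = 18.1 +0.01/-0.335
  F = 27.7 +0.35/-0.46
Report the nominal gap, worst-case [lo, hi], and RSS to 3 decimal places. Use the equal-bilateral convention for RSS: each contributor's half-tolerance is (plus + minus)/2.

Stack each dimension's contribution:
  -A: nom -5.400 → Σnom=-5.400; wc +0.290/-0.057 → slack +0.290/-0.057; half-tol=0.173, Σhalf²=0.030102
  -B: nom -2.780 → Σnom=-8.180; wc +0.412/-0.412 → slack +0.702/-0.469; half-tol=0.412, Σhalf²=0.199846
  +C: nom +48.300 → Σnom=40.120; wc +0.340/-0.057 → slack +1.042/-0.526; half-tol=0.199, Σhalf²=0.239248
  -D: nom -5.600 → Σnom=34.520; wc +0.190/-0.190 → slack +1.232/-0.716; half-tol=0.190, Σhalf²=0.275348
  -E: nom -18.100 → Σnom=16.420; wc +0.335/-0.010 → slack +1.567/-0.726; half-tol=0.173, Σhalf²=0.305105
  +F: nom +27.700 → Σnom=44.120; wc +0.350/-0.460 → slack +1.917/-1.186; half-tol=0.405, Σhalf²=0.469130
Nominal = 44.120. Worst-case = [44.120 - 1.186, 44.120 + 1.917] = [42.934, 46.037]. RSS = √0.469130 = 0.685.

nominal=44.120 wc=[42.934,46.037] rss=0.685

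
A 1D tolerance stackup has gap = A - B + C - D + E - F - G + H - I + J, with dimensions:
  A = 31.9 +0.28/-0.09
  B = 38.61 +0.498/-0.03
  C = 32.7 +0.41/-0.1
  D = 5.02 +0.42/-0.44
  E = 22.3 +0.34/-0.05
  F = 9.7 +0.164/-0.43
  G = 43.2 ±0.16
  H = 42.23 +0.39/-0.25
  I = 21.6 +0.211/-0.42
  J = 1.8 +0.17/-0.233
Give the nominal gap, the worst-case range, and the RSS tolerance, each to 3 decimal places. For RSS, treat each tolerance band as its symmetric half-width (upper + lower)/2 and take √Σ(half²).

nominal=12.800 wc=[10.624,15.870] rss=0.865

Stack each dimension's contribution:
  +A: nom +31.900 → Σnom=31.900; wc +0.280/-0.090 → slack +0.280/-0.090; half-tol=0.185, Σhalf²=0.034225
  -B: nom -38.610 → Σnom=-6.710; wc +0.030/-0.498 → slack +0.310/-0.588; half-tol=0.264, Σhalf²=0.103921
  +C: nom +32.700 → Σnom=25.990; wc +0.410/-0.100 → slack +0.720/-0.688; half-tol=0.255, Σhalf²=0.168946
  -D: nom -5.020 → Σnom=20.970; wc +0.440/-0.420 → slack +1.160/-1.108; half-tol=0.430, Σhalf²=0.353846
  +E: nom +22.300 → Σnom=43.270; wc +0.340/-0.050 → slack +1.500/-1.158; half-tol=0.195, Σhalf²=0.391871
  -F: nom -9.700 → Σnom=33.570; wc +0.430/-0.164 → slack +1.930/-1.322; half-tol=0.297, Σhalf²=0.480080
  -G: nom -43.200 → Σnom=-9.630; wc +0.160/-0.160 → slack +2.090/-1.482; half-tol=0.160, Σhalf²=0.505680
  +H: nom +42.230 → Σnom=32.600; wc +0.390/-0.250 → slack +2.480/-1.732; half-tol=0.320, Σhalf²=0.608080
  -I: nom -21.600 → Σnom=11.000; wc +0.420/-0.211 → slack +2.900/-1.943; half-tol=0.316, Σhalf²=0.707620
  +J: nom +1.800 → Σnom=12.800; wc +0.170/-0.233 → slack +3.070/-2.176; half-tol=0.202, Σhalf²=0.748223
Nominal = 12.800. Worst-case = [12.800 - 2.176, 12.800 + 3.070] = [10.624, 15.870]. RSS = √0.748223 = 0.865.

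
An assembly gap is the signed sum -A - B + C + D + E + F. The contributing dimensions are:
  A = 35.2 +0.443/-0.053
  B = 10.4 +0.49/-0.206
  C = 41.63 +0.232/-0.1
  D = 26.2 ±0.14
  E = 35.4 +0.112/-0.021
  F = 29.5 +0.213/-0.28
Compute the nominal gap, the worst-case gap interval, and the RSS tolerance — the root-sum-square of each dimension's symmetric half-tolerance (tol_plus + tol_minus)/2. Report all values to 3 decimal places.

nominal=87.130 wc=[85.656,88.086] rss=0.543

Stack each dimension's contribution:
  -A: nom -35.200 → Σnom=-35.200; wc +0.053/-0.443 → slack +0.053/-0.443; half-tol=0.248, Σhalf²=0.061504
  -B: nom -10.400 → Σnom=-45.600; wc +0.206/-0.490 → slack +0.259/-0.933; half-tol=0.348, Σhalf²=0.182608
  +C: nom +41.630 → Σnom=-3.970; wc +0.232/-0.100 → slack +0.491/-1.033; half-tol=0.166, Σhalf²=0.210164
  +D: nom +26.200 → Σnom=22.230; wc +0.140/-0.140 → slack +0.631/-1.173; half-tol=0.140, Σhalf²=0.229764
  +E: nom +35.400 → Σnom=57.630; wc +0.112/-0.021 → slack +0.743/-1.194; half-tol=0.067, Σhalf²=0.234186
  +F: nom +29.500 → Σnom=87.130; wc +0.213/-0.280 → slack +0.956/-1.474; half-tol=0.246, Σhalf²=0.294949
Nominal = 87.130. Worst-case = [87.130 - 1.474, 87.130 + 0.956] = [85.656, 88.086]. RSS = √0.294949 = 0.543.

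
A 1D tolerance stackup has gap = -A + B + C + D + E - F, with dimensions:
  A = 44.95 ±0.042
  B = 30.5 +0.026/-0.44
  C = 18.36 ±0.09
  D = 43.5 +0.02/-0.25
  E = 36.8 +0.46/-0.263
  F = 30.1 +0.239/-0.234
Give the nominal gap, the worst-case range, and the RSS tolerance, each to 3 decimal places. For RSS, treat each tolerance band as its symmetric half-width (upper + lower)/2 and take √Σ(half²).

Stack each dimension's contribution:
  -A: nom -44.950 → Σnom=-44.950; wc +0.042/-0.042 → slack +0.042/-0.042; half-tol=0.042, Σhalf²=0.001764
  +B: nom +30.500 → Σnom=-14.450; wc +0.026/-0.440 → slack +0.068/-0.482; half-tol=0.233, Σhalf²=0.056053
  +C: nom +18.360 → Σnom=3.910; wc +0.090/-0.090 → slack +0.158/-0.572; half-tol=0.090, Σhalf²=0.064153
  +D: nom +43.500 → Σnom=47.410; wc +0.020/-0.250 → slack +0.178/-0.822; half-tol=0.135, Σhalf²=0.082378
  +E: nom +36.800 → Σnom=84.210; wc +0.460/-0.263 → slack +0.638/-1.085; half-tol=0.362, Σhalf²=0.213060
  -F: nom -30.100 → Σnom=54.110; wc +0.234/-0.239 → slack +0.872/-1.324; half-tol=0.236, Σhalf²=0.268993
Nominal = 54.110. Worst-case = [54.110 - 1.324, 54.110 + 0.872] = [52.786, 54.982]. RSS = √0.268993 = 0.519.

nominal=54.110 wc=[52.786,54.982] rss=0.519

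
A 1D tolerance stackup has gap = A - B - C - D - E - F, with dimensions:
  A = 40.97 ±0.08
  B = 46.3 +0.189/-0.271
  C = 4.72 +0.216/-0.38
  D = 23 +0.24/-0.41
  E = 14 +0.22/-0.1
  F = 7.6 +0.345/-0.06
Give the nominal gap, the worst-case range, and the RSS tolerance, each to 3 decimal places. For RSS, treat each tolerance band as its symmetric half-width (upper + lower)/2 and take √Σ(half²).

nominal=-54.650 wc=[-55.940,-53.349] rss=0.566

Stack each dimension's contribution:
  +A: nom +40.970 → Σnom=40.970; wc +0.080/-0.080 → slack +0.080/-0.080; half-tol=0.080, Σhalf²=0.006400
  -B: nom -46.300 → Σnom=-5.330; wc +0.271/-0.189 → slack +0.351/-0.269; half-tol=0.230, Σhalf²=0.059300
  -C: nom -4.720 → Σnom=-10.050; wc +0.380/-0.216 → slack +0.731/-0.485; half-tol=0.298, Σhalf²=0.148104
  -D: nom -23.000 → Σnom=-33.050; wc +0.410/-0.240 → slack +1.141/-0.725; half-tol=0.325, Σhalf²=0.253729
  -E: nom -14.000 → Σnom=-47.050; wc +0.100/-0.220 → slack +1.241/-0.945; half-tol=0.160, Σhalf²=0.279329
  -F: nom -7.600 → Σnom=-54.650; wc +0.060/-0.345 → slack +1.301/-1.290; half-tol=0.202, Σhalf²=0.320335
Nominal = -54.650. Worst-case = [-54.650 - 1.290, -54.650 + 1.301] = [-55.940, -53.349]. RSS = √0.320335 = 0.566.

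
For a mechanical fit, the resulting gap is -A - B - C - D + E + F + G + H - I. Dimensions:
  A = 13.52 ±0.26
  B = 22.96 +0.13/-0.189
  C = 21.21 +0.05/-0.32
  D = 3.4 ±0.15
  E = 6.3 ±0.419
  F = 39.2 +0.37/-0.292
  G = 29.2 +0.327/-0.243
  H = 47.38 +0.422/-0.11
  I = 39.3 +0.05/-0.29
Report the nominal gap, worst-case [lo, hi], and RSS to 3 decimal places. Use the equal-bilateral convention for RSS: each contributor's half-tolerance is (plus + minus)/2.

Stack each dimension's contribution:
  -A: nom -13.520 → Σnom=-13.520; wc +0.260/-0.260 → slack +0.260/-0.260; half-tol=0.260, Σhalf²=0.067600
  -B: nom -22.960 → Σnom=-36.480; wc +0.189/-0.130 → slack +0.449/-0.390; half-tol=0.160, Σhalf²=0.093040
  -C: nom -21.210 → Σnom=-57.690; wc +0.320/-0.050 → slack +0.769/-0.440; half-tol=0.185, Σhalf²=0.127265
  -D: nom -3.400 → Σnom=-61.090; wc +0.150/-0.150 → slack +0.919/-0.590; half-tol=0.150, Σhalf²=0.149765
  +E: nom +6.300 → Σnom=-54.790; wc +0.419/-0.419 → slack +1.338/-1.009; half-tol=0.419, Σhalf²=0.325326
  +F: nom +39.200 → Σnom=-15.590; wc +0.370/-0.292 → slack +1.708/-1.301; half-tol=0.331, Σhalf²=0.434887
  +G: nom +29.200 → Σnom=13.610; wc +0.327/-0.243 → slack +2.035/-1.544; half-tol=0.285, Σhalf²=0.516112
  +H: nom +47.380 → Σnom=60.990; wc +0.422/-0.110 → slack +2.457/-1.654; half-tol=0.266, Σhalf²=0.586868
  -I: nom -39.300 → Σnom=21.690; wc +0.290/-0.050 → slack +2.747/-1.704; half-tol=0.170, Σhalf²=0.615768
Nominal = 21.690. Worst-case = [21.690 - 1.704, 21.690 + 2.747] = [19.986, 24.437]. RSS = √0.615768 = 0.785.

nominal=21.690 wc=[19.986,24.437] rss=0.785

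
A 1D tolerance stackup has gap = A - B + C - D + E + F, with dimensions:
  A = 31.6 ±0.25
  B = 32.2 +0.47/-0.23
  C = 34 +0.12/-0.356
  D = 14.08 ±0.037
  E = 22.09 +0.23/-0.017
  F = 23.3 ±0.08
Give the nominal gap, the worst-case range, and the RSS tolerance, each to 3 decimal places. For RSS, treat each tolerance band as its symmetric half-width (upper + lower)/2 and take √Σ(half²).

nominal=64.710 wc=[63.500,65.657] rss=0.514

Stack each dimension's contribution:
  +A: nom +31.600 → Σnom=31.600; wc +0.250/-0.250 → slack +0.250/-0.250; half-tol=0.250, Σhalf²=0.062500
  -B: nom -32.200 → Σnom=-0.600; wc +0.230/-0.470 → slack +0.480/-0.720; half-tol=0.350, Σhalf²=0.185000
  +C: nom +34.000 → Σnom=33.400; wc +0.120/-0.356 → slack +0.600/-1.076; half-tol=0.238, Σhalf²=0.241644
  -D: nom -14.080 → Σnom=19.320; wc +0.037/-0.037 → slack +0.637/-1.113; half-tol=0.037, Σhalf²=0.243013
  +E: nom +22.090 → Σnom=41.410; wc +0.230/-0.017 → slack +0.867/-1.130; half-tol=0.123, Σhalf²=0.258265
  +F: nom +23.300 → Σnom=64.710; wc +0.080/-0.080 → slack +0.947/-1.210; half-tol=0.080, Σhalf²=0.264665
Nominal = 64.710. Worst-case = [64.710 - 1.210, 64.710 + 0.947] = [63.500, 65.657]. RSS = √0.264665 = 0.514.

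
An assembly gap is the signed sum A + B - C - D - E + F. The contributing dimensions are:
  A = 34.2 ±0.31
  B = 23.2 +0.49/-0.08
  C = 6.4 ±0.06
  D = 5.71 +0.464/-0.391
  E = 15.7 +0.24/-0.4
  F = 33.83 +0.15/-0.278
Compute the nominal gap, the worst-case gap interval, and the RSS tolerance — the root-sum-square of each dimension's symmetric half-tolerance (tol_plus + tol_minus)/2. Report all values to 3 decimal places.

Stack each dimension's contribution:
  +A: nom +34.200 → Σnom=34.200; wc +0.310/-0.310 → slack +0.310/-0.310; half-tol=0.310, Σhalf²=0.096100
  +B: nom +23.200 → Σnom=57.400; wc +0.490/-0.080 → slack +0.800/-0.390; half-tol=0.285, Σhalf²=0.177325
  -C: nom -6.400 → Σnom=51.000; wc +0.060/-0.060 → slack +0.860/-0.450; half-tol=0.060, Σhalf²=0.180925
  -D: nom -5.710 → Σnom=45.290; wc +0.391/-0.464 → slack +1.251/-0.914; half-tol=0.427, Σhalf²=0.363681
  -E: nom -15.700 → Σnom=29.590; wc +0.400/-0.240 → slack +1.651/-1.154; half-tol=0.320, Σhalf²=0.466081
  +F: nom +33.830 → Σnom=63.420; wc +0.150/-0.278 → slack +1.801/-1.432; half-tol=0.214, Σhalf²=0.511877
Nominal = 63.420. Worst-case = [63.420 - 1.432, 63.420 + 1.801] = [61.988, 65.221]. RSS = √0.511877 = 0.715.

nominal=63.420 wc=[61.988,65.221] rss=0.715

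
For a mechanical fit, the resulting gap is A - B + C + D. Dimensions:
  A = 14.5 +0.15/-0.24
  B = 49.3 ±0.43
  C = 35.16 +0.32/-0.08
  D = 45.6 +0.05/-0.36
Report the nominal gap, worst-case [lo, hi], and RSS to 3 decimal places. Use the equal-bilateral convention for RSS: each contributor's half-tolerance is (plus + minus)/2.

nominal=45.960 wc=[44.850,46.910] rss=0.552

Stack each dimension's contribution:
  +A: nom +14.500 → Σnom=14.500; wc +0.150/-0.240 → slack +0.150/-0.240; half-tol=0.195, Σhalf²=0.038025
  -B: nom -49.300 → Σnom=-34.800; wc +0.430/-0.430 → slack +0.580/-0.670; half-tol=0.430, Σhalf²=0.222925
  +C: nom +35.160 → Σnom=0.360; wc +0.320/-0.080 → slack +0.900/-0.750; half-tol=0.200, Σhalf²=0.262925
  +D: nom +45.600 → Σnom=45.960; wc +0.050/-0.360 → slack +0.950/-1.110; half-tol=0.205, Σhalf²=0.304950
Nominal = 45.960. Worst-case = [45.960 - 1.110, 45.960 + 0.950] = [44.850, 46.910]. RSS = √0.304950 = 0.552.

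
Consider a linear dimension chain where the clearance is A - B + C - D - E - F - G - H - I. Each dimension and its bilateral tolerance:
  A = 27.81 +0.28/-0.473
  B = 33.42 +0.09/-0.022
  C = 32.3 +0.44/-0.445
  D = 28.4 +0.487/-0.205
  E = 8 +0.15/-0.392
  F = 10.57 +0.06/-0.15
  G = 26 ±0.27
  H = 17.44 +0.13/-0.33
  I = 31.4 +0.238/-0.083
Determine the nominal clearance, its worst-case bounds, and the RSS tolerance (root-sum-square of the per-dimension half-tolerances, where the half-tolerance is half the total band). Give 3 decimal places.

Stack each dimension's contribution:
  +A: nom +27.810 → Σnom=27.810; wc +0.280/-0.473 → slack +0.280/-0.473; half-tol=0.377, Σhalf²=0.141752
  -B: nom -33.420 → Σnom=-5.610; wc +0.022/-0.090 → slack +0.302/-0.563; half-tol=0.056, Σhalf²=0.144888
  +C: nom +32.300 → Σnom=26.690; wc +0.440/-0.445 → slack +0.742/-1.008; half-tol=0.443, Σhalf²=0.340695
  -D: nom -28.400 → Σnom=-1.710; wc +0.205/-0.487 → slack +0.947/-1.495; half-tol=0.346, Σhalf²=0.460411
  -E: nom -8.000 → Σnom=-9.710; wc +0.392/-0.150 → slack +1.339/-1.645; half-tol=0.271, Σhalf²=0.533852
  -F: nom -10.570 → Σnom=-20.280; wc +0.150/-0.060 → slack +1.489/-1.705; half-tol=0.105, Σhalf²=0.544876
  -G: nom -26.000 → Σnom=-46.280; wc +0.270/-0.270 → slack +1.759/-1.975; half-tol=0.270, Σhalf²=0.617776
  -H: nom -17.440 → Σnom=-63.720; wc +0.330/-0.130 → slack +2.089/-2.105; half-tol=0.230, Σhalf²=0.670676
  -I: nom -31.400 → Σnom=-95.120; wc +0.083/-0.238 → slack +2.172/-2.343; half-tol=0.161, Σhalf²=0.696437
Nominal = -95.120. Worst-case = [-95.120 - 2.343, -95.120 + 2.172] = [-97.463, -92.948]. RSS = √0.696437 = 0.835.

nominal=-95.120 wc=[-97.463,-92.948] rss=0.835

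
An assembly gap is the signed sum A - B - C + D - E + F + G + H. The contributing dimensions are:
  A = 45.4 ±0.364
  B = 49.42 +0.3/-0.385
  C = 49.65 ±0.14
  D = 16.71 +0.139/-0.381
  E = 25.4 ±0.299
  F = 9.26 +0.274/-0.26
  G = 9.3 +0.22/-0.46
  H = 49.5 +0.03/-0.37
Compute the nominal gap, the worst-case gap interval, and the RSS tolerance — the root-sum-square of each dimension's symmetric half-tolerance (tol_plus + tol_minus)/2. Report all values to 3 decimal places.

nominal=5.700 wc=[3.126,7.551] rss=0.808

Stack each dimension's contribution:
  +A: nom +45.400 → Σnom=45.400; wc +0.364/-0.364 → slack +0.364/-0.364; half-tol=0.364, Σhalf²=0.132496
  -B: nom -49.420 → Σnom=-4.020; wc +0.385/-0.300 → slack +0.749/-0.664; half-tol=0.343, Σhalf²=0.249802
  -C: nom -49.650 → Σnom=-53.670; wc +0.140/-0.140 → slack +0.889/-0.804; half-tol=0.140, Σhalf²=0.269402
  +D: nom +16.710 → Σnom=-36.960; wc +0.139/-0.381 → slack +1.028/-1.185; half-tol=0.260, Σhalf²=0.337002
  -E: nom -25.400 → Σnom=-62.360; wc +0.299/-0.299 → slack +1.327/-1.484; half-tol=0.299, Σhalf²=0.426403
  +F: nom +9.260 → Σnom=-53.100; wc +0.274/-0.260 → slack +1.601/-1.744; half-tol=0.267, Σhalf²=0.497692
  +G: nom +9.300 → Σnom=-43.800; wc +0.220/-0.460 → slack +1.821/-2.204; half-tol=0.340, Σhalf²=0.613292
  +H: nom +49.500 → Σnom=5.700; wc +0.030/-0.370 → slack +1.851/-2.574; half-tol=0.200, Σhalf²=0.653292
Nominal = 5.700. Worst-case = [5.700 - 2.574, 5.700 + 1.851] = [3.126, 7.551]. RSS = √0.653292 = 0.808.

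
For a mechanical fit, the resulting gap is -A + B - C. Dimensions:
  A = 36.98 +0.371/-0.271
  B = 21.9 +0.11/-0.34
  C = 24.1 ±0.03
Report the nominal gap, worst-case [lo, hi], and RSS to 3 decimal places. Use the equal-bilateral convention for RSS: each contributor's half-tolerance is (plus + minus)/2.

Stack each dimension's contribution:
  -A: nom -36.980 → Σnom=-36.980; wc +0.271/-0.371 → slack +0.271/-0.371; half-tol=0.321, Σhalf²=0.103041
  +B: nom +21.900 → Σnom=-15.080; wc +0.110/-0.340 → slack +0.381/-0.711; half-tol=0.225, Σhalf²=0.153666
  -C: nom -24.100 → Σnom=-39.180; wc +0.030/-0.030 → slack +0.411/-0.741; half-tol=0.030, Σhalf²=0.154566
Nominal = -39.180. Worst-case = [-39.180 - 0.741, -39.180 + 0.411] = [-39.921, -38.769]. RSS = √0.154566 = 0.393.

nominal=-39.180 wc=[-39.921,-38.769] rss=0.393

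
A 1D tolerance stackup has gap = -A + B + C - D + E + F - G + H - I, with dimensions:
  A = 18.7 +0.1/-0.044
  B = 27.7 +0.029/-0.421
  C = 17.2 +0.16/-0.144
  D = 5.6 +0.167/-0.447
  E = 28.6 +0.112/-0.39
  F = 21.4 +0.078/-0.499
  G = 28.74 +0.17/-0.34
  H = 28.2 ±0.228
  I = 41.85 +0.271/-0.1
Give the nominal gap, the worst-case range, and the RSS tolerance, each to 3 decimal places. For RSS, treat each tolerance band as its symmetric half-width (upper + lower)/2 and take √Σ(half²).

nominal=28.210 wc=[25.820,29.748] rss=0.686

Stack each dimension's contribution:
  -A: nom -18.700 → Σnom=-18.700; wc +0.044/-0.100 → slack +0.044/-0.100; half-tol=0.072, Σhalf²=0.005184
  +B: nom +27.700 → Σnom=9.000; wc +0.029/-0.421 → slack +0.073/-0.521; half-tol=0.225, Σhalf²=0.055809
  +C: nom +17.200 → Σnom=26.200; wc +0.160/-0.144 → slack +0.233/-0.665; half-tol=0.152, Σhalf²=0.078913
  -D: nom -5.600 → Σnom=20.600; wc +0.447/-0.167 → slack +0.680/-0.832; half-tol=0.307, Σhalf²=0.173162
  +E: nom +28.600 → Σnom=49.200; wc +0.112/-0.390 → slack +0.792/-1.222; half-tol=0.251, Σhalf²=0.236163
  +F: nom +21.400 → Σnom=70.600; wc +0.078/-0.499 → slack +0.870/-1.721; half-tol=0.288, Σhalf²=0.319395
  -G: nom -28.740 → Σnom=41.860; wc +0.340/-0.170 → slack +1.210/-1.891; half-tol=0.255, Σhalf²=0.384420
  +H: nom +28.200 → Σnom=70.060; wc +0.228/-0.228 → slack +1.438/-2.119; half-tol=0.228, Σhalf²=0.436404
  -I: nom -41.850 → Σnom=28.210; wc +0.100/-0.271 → slack +1.538/-2.390; half-tol=0.185, Σhalf²=0.470815
Nominal = 28.210. Worst-case = [28.210 - 2.390, 28.210 + 1.538] = [25.820, 29.748]. RSS = √0.470815 = 0.686.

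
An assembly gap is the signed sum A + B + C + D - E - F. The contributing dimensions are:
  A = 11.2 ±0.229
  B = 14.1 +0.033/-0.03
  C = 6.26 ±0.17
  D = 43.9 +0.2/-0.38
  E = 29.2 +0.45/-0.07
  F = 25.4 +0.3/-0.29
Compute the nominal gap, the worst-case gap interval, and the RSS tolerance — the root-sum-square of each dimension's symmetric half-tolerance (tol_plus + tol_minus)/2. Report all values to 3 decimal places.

nominal=20.860 wc=[19.301,21.852] rss=0.567

Stack each dimension's contribution:
  +A: nom +11.200 → Σnom=11.200; wc +0.229/-0.229 → slack +0.229/-0.229; half-tol=0.229, Σhalf²=0.052441
  +B: nom +14.100 → Σnom=25.300; wc +0.033/-0.030 → slack +0.262/-0.259; half-tol=0.032, Σhalf²=0.053433
  +C: nom +6.260 → Σnom=31.560; wc +0.170/-0.170 → slack +0.432/-0.429; half-tol=0.170, Σhalf²=0.082333
  +D: nom +43.900 → Σnom=75.460; wc +0.200/-0.380 → slack +0.632/-0.809; half-tol=0.290, Σhalf²=0.166433
  -E: nom -29.200 → Σnom=46.260; wc +0.070/-0.450 → slack +0.702/-1.259; half-tol=0.260, Σhalf²=0.234033
  -F: nom -25.400 → Σnom=20.860; wc +0.290/-0.300 → slack +0.992/-1.559; half-tol=0.295, Σhalf²=0.321058
Nominal = 20.860. Worst-case = [20.860 - 1.559, 20.860 + 0.992] = [19.301, 21.852]. RSS = √0.321058 = 0.567.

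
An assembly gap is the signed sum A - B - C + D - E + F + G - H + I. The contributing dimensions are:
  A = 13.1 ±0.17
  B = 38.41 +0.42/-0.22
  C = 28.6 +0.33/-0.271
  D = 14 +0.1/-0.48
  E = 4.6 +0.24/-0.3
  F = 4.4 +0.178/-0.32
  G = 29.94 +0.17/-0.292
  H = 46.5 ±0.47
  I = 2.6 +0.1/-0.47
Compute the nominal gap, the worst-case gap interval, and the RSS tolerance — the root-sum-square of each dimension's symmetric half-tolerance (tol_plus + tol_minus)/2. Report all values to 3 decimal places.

Stack each dimension's contribution:
  +A: nom +13.100 → Σnom=13.100; wc +0.170/-0.170 → slack +0.170/-0.170; half-tol=0.170, Σhalf²=0.028900
  -B: nom -38.410 → Σnom=-25.310; wc +0.220/-0.420 → slack +0.390/-0.590; half-tol=0.320, Σhalf²=0.131300
  -C: nom -28.600 → Σnom=-53.910; wc +0.271/-0.330 → slack +0.661/-0.920; half-tol=0.300, Σhalf²=0.221600
  +D: nom +14.000 → Σnom=-39.910; wc +0.100/-0.480 → slack +0.761/-1.400; half-tol=0.290, Σhalf²=0.305700
  -E: nom -4.600 → Σnom=-44.510; wc +0.300/-0.240 → slack +1.061/-1.640; half-tol=0.270, Σhalf²=0.378600
  +F: nom +4.400 → Σnom=-40.110; wc +0.178/-0.320 → slack +1.239/-1.960; half-tol=0.249, Σhalf²=0.440601
  +G: nom +29.940 → Σnom=-10.170; wc +0.170/-0.292 → slack +1.409/-2.252; half-tol=0.231, Σhalf²=0.493962
  -H: nom -46.500 → Σnom=-56.670; wc +0.470/-0.470 → slack +1.879/-2.722; half-tol=0.470, Σhalf²=0.714862
  +I: nom +2.600 → Σnom=-54.070; wc +0.100/-0.470 → slack +1.979/-3.192; half-tol=0.285, Σhalf²=0.796087
Nominal = -54.070. Worst-case = [-54.070 - 3.192, -54.070 + 1.979] = [-57.262, -52.091]. RSS = √0.796087 = 0.892.

nominal=-54.070 wc=[-57.262,-52.091] rss=0.892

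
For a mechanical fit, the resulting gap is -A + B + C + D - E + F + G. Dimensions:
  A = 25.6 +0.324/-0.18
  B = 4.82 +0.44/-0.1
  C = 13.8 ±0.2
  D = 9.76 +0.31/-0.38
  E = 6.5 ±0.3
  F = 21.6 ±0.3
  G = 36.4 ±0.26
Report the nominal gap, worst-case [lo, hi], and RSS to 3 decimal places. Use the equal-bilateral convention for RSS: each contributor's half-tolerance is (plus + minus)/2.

Stack each dimension's contribution:
  -A: nom -25.600 → Σnom=-25.600; wc +0.180/-0.324 → slack +0.180/-0.324; half-tol=0.252, Σhalf²=0.063504
  +B: nom +4.820 → Σnom=-20.780; wc +0.440/-0.100 → slack +0.620/-0.424; half-tol=0.270, Σhalf²=0.136404
  +C: nom +13.800 → Σnom=-6.980; wc +0.200/-0.200 → slack +0.820/-0.624; half-tol=0.200, Σhalf²=0.176404
  +D: nom +9.760 → Σnom=2.780; wc +0.310/-0.380 → slack +1.130/-1.004; half-tol=0.345, Σhalf²=0.295429
  -E: nom -6.500 → Σnom=-3.720; wc +0.300/-0.300 → slack +1.430/-1.304; half-tol=0.300, Σhalf²=0.385429
  +F: nom +21.600 → Σnom=17.880; wc +0.300/-0.300 → slack +1.730/-1.604; half-tol=0.300, Σhalf²=0.475429
  +G: nom +36.400 → Σnom=54.280; wc +0.260/-0.260 → slack +1.990/-1.864; half-tol=0.260, Σhalf²=0.543029
Nominal = 54.280. Worst-case = [54.280 - 1.864, 54.280 + 1.990] = [52.416, 56.270]. RSS = √0.543029 = 0.737.

nominal=54.280 wc=[52.416,56.270] rss=0.737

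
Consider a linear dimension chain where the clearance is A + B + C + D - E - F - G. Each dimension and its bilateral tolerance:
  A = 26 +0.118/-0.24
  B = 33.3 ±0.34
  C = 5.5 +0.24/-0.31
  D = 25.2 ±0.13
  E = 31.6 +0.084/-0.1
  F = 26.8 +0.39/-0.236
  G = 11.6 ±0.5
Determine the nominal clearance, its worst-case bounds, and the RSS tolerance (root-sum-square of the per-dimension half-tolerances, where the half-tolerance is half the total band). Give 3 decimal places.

nominal=20.000 wc=[18.006,21.664] rss=0.772

Stack each dimension's contribution:
  +A: nom +26.000 → Σnom=26.000; wc +0.118/-0.240 → slack +0.118/-0.240; half-tol=0.179, Σhalf²=0.032041
  +B: nom +33.300 → Σnom=59.300; wc +0.340/-0.340 → slack +0.458/-0.580; half-tol=0.340, Σhalf²=0.147641
  +C: nom +5.500 → Σnom=64.800; wc +0.240/-0.310 → slack +0.698/-0.890; half-tol=0.275, Σhalf²=0.223266
  +D: nom +25.200 → Σnom=90.000; wc +0.130/-0.130 → slack +0.828/-1.020; half-tol=0.130, Σhalf²=0.240166
  -E: nom -31.600 → Σnom=58.400; wc +0.100/-0.084 → slack +0.928/-1.104; half-tol=0.092, Σhalf²=0.248630
  -F: nom -26.800 → Σnom=31.600; wc +0.236/-0.390 → slack +1.164/-1.494; half-tol=0.313, Σhalf²=0.346599
  -G: nom -11.600 → Σnom=20.000; wc +0.500/-0.500 → slack +1.664/-1.994; half-tol=0.500, Σhalf²=0.596599
Nominal = 20.000. Worst-case = [20.000 - 1.994, 20.000 + 1.664] = [18.006, 21.664]. RSS = √0.596599 = 0.772.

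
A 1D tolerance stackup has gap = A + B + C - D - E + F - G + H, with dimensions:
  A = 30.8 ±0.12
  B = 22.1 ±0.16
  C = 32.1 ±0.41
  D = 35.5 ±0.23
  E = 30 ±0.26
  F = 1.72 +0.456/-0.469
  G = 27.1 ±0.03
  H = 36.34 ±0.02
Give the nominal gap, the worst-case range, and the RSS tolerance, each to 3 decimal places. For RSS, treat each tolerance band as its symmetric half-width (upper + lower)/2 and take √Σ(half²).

Stack each dimension's contribution:
  +A: nom +30.800 → Σnom=30.800; wc +0.120/-0.120 → slack +0.120/-0.120; half-tol=0.120, Σhalf²=0.014400
  +B: nom +22.100 → Σnom=52.900; wc +0.160/-0.160 → slack +0.280/-0.280; half-tol=0.160, Σhalf²=0.040000
  +C: nom +32.100 → Σnom=85.000; wc +0.410/-0.410 → slack +0.690/-0.690; half-tol=0.410, Σhalf²=0.208100
  -D: nom -35.500 → Σnom=49.500; wc +0.230/-0.230 → slack +0.920/-0.920; half-tol=0.230, Σhalf²=0.261000
  -E: nom -30.000 → Σnom=19.500; wc +0.260/-0.260 → slack +1.180/-1.180; half-tol=0.260, Σhalf²=0.328600
  +F: nom +1.720 → Σnom=21.220; wc +0.456/-0.469 → slack +1.636/-1.649; half-tol=0.463, Σhalf²=0.542506
  -G: nom -27.100 → Σnom=-5.880; wc +0.030/-0.030 → slack +1.666/-1.679; half-tol=0.030, Σhalf²=0.543406
  +H: nom +36.340 → Σnom=30.460; wc +0.020/-0.020 → slack +1.686/-1.699; half-tol=0.020, Σhalf²=0.543806
Nominal = 30.460. Worst-case = [30.460 - 1.699, 30.460 + 1.686] = [28.761, 32.146]. RSS = √0.543806 = 0.737.

nominal=30.460 wc=[28.761,32.146] rss=0.737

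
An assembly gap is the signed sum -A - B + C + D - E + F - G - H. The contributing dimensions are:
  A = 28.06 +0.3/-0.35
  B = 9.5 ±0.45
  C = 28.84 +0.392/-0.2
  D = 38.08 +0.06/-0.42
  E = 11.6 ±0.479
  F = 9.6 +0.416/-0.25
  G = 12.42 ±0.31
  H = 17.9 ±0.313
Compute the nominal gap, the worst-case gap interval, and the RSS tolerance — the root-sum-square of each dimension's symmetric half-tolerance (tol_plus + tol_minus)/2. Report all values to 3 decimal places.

nominal=-2.960 wc=[-5.682,-0.190] rss=0.994

Stack each dimension's contribution:
  -A: nom -28.060 → Σnom=-28.060; wc +0.350/-0.300 → slack +0.350/-0.300; half-tol=0.325, Σhalf²=0.105625
  -B: nom -9.500 → Σnom=-37.560; wc +0.450/-0.450 → slack +0.800/-0.750; half-tol=0.450, Σhalf²=0.308125
  +C: nom +28.840 → Σnom=-8.720; wc +0.392/-0.200 → slack +1.192/-0.950; half-tol=0.296, Σhalf²=0.395741
  +D: nom +38.080 → Σnom=29.360; wc +0.060/-0.420 → slack +1.252/-1.370; half-tol=0.240, Σhalf²=0.453341
  -E: nom -11.600 → Σnom=17.760; wc +0.479/-0.479 → slack +1.731/-1.849; half-tol=0.479, Σhalf²=0.682782
  +F: nom +9.600 → Σnom=27.360; wc +0.416/-0.250 → slack +2.147/-2.099; half-tol=0.333, Σhalf²=0.793671
  -G: nom -12.420 → Σnom=14.940; wc +0.310/-0.310 → slack +2.457/-2.409; half-tol=0.310, Σhalf²=0.889771
  -H: nom -17.900 → Σnom=-2.960; wc +0.313/-0.313 → slack +2.770/-2.722; half-tol=0.313, Σhalf²=0.987740
Nominal = -2.960. Worst-case = [-2.960 - 2.722, -2.960 + 2.770] = [-5.682, -0.190]. RSS = √0.987740 = 0.994.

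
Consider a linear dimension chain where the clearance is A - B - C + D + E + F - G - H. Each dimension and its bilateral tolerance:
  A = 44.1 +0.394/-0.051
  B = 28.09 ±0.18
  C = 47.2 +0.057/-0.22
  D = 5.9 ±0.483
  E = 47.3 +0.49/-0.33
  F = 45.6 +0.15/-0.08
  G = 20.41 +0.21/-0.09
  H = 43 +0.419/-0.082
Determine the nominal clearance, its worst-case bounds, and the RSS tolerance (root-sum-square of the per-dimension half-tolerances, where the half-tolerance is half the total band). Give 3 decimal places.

Stack each dimension's contribution:
  +A: nom +44.100 → Σnom=44.100; wc +0.394/-0.051 → slack +0.394/-0.051; half-tol=0.223, Σhalf²=0.049506
  -B: nom -28.090 → Σnom=16.010; wc +0.180/-0.180 → slack +0.574/-0.231; half-tol=0.180, Σhalf²=0.081906
  -C: nom -47.200 → Σnom=-31.190; wc +0.220/-0.057 → slack +0.794/-0.288; half-tol=0.139, Σhalf²=0.101088
  +D: nom +5.900 → Σnom=-25.290; wc +0.483/-0.483 → slack +1.277/-0.771; half-tol=0.483, Σhalf²=0.334377
  +E: nom +47.300 → Σnom=22.010; wc +0.490/-0.330 → slack +1.767/-1.101; half-tol=0.410, Σhalf²=0.502478
  +F: nom +45.600 → Σnom=67.610; wc +0.150/-0.080 → slack +1.917/-1.181; half-tol=0.115, Σhalf²=0.515703
  -G: nom -20.410 → Σnom=47.200; wc +0.090/-0.210 → slack +2.007/-1.391; half-tol=0.150, Σhalf²=0.538203
  -H: nom -43.000 → Σnom=4.200; wc +0.082/-0.419 → slack +2.089/-1.810; half-tol=0.251, Σhalf²=0.600953
Nominal = 4.200. Worst-case = [4.200 - 1.810, 4.200 + 2.089] = [2.390, 6.289]. RSS = √0.600953 = 0.775.

nominal=4.200 wc=[2.390,6.289] rss=0.775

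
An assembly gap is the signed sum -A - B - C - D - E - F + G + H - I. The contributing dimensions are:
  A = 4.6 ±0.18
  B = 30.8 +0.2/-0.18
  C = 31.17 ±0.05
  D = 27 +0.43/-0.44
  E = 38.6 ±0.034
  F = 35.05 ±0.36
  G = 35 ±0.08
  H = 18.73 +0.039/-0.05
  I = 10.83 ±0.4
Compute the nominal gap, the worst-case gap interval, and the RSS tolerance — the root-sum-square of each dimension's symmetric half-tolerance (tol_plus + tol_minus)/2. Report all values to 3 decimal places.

Stack each dimension's contribution:
  -A: nom -4.600 → Σnom=-4.600; wc +0.180/-0.180 → slack +0.180/-0.180; half-tol=0.180, Σhalf²=0.032400
  -B: nom -30.800 → Σnom=-35.400; wc +0.180/-0.200 → slack +0.360/-0.380; half-tol=0.190, Σhalf²=0.068500
  -C: nom -31.170 → Σnom=-66.570; wc +0.050/-0.050 → slack +0.410/-0.430; half-tol=0.050, Σhalf²=0.071000
  -D: nom -27.000 → Σnom=-93.570; wc +0.440/-0.430 → slack +0.850/-0.860; half-tol=0.435, Σhalf²=0.260225
  -E: nom -38.600 → Σnom=-132.170; wc +0.034/-0.034 → slack +0.884/-0.894; half-tol=0.034, Σhalf²=0.261381
  -F: nom -35.050 → Σnom=-167.220; wc +0.360/-0.360 → slack +1.244/-1.254; half-tol=0.360, Σhalf²=0.390981
  +G: nom +35.000 → Σnom=-132.220; wc +0.080/-0.080 → slack +1.324/-1.334; half-tol=0.080, Σhalf²=0.397381
  +H: nom +18.730 → Σnom=-113.490; wc +0.039/-0.050 → slack +1.363/-1.384; half-tol=0.044, Σhalf²=0.399361
  -I: nom -10.830 → Σnom=-124.320; wc +0.400/-0.400 → slack +1.763/-1.784; half-tol=0.400, Σhalf²=0.559361
Nominal = -124.320. Worst-case = [-124.320 - 1.784, -124.320 + 1.763] = [-126.104, -122.557]. RSS = √0.559361 = 0.748.

nominal=-124.320 wc=[-126.104,-122.557] rss=0.748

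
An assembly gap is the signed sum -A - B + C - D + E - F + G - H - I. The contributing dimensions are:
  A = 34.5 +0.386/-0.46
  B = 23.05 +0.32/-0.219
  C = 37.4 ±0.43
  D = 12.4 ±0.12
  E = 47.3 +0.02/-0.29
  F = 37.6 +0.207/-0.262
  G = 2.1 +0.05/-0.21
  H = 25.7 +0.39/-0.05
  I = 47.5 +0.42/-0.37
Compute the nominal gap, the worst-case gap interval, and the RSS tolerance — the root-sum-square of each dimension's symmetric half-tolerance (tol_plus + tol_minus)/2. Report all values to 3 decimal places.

nominal=-93.950 wc=[-96.723,-91.969] rss=0.867

Stack each dimension's contribution:
  -A: nom -34.500 → Σnom=-34.500; wc +0.460/-0.386 → slack +0.460/-0.386; half-tol=0.423, Σhalf²=0.178929
  -B: nom -23.050 → Σnom=-57.550; wc +0.219/-0.320 → slack +0.679/-0.706; half-tol=0.270, Σhalf²=0.251559
  +C: nom +37.400 → Σnom=-20.150; wc +0.430/-0.430 → slack +1.109/-1.136; half-tol=0.430, Σhalf²=0.436459
  -D: nom -12.400 → Σnom=-32.550; wc +0.120/-0.120 → slack +1.229/-1.256; half-tol=0.120, Σhalf²=0.450859
  +E: nom +47.300 → Σnom=14.750; wc +0.020/-0.290 → slack +1.249/-1.546; half-tol=0.155, Σhalf²=0.474884
  -F: nom -37.600 → Σnom=-22.850; wc +0.262/-0.207 → slack +1.511/-1.753; half-tol=0.234, Σhalf²=0.529875
  +G: nom +2.100 → Σnom=-20.750; wc +0.050/-0.210 → slack +1.561/-1.963; half-tol=0.130, Σhalf²=0.546775
  -H: nom -25.700 → Σnom=-46.450; wc +0.050/-0.390 → slack +1.611/-2.353; half-tol=0.220, Σhalf²=0.595175
  -I: nom -47.500 → Σnom=-93.950; wc +0.370/-0.420 → slack +1.981/-2.773; half-tol=0.395, Σhalf²=0.751200
Nominal = -93.950. Worst-case = [-93.950 - 2.773, -93.950 + 1.981] = [-96.723, -91.969]. RSS = √0.751200 = 0.867.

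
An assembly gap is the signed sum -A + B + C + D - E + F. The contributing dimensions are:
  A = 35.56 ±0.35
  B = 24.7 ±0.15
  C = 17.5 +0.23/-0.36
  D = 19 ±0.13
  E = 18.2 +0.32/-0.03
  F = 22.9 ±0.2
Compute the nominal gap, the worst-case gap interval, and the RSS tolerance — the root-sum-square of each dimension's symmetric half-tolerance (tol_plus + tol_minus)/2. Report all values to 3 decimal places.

Stack each dimension's contribution:
  -A: nom -35.560 → Σnom=-35.560; wc +0.350/-0.350 → slack +0.350/-0.350; half-tol=0.350, Σhalf²=0.122500
  +B: nom +24.700 → Σnom=-10.860; wc +0.150/-0.150 → slack +0.500/-0.500; half-tol=0.150, Σhalf²=0.145000
  +C: nom +17.500 → Σnom=6.640; wc +0.230/-0.360 → slack +0.730/-0.860; half-tol=0.295, Σhalf²=0.232025
  +D: nom +19.000 → Σnom=25.640; wc +0.130/-0.130 → slack +0.860/-0.990; half-tol=0.130, Σhalf²=0.248925
  -E: nom -18.200 → Σnom=7.440; wc +0.030/-0.320 → slack +0.890/-1.310; half-tol=0.175, Σhalf²=0.279550
  +F: nom +22.900 → Σnom=30.340; wc +0.200/-0.200 → slack +1.090/-1.510; half-tol=0.200, Σhalf²=0.319550
Nominal = 30.340. Worst-case = [30.340 - 1.510, 30.340 + 1.090] = [28.830, 31.430]. RSS = √0.319550 = 0.565.

nominal=30.340 wc=[28.830,31.430] rss=0.565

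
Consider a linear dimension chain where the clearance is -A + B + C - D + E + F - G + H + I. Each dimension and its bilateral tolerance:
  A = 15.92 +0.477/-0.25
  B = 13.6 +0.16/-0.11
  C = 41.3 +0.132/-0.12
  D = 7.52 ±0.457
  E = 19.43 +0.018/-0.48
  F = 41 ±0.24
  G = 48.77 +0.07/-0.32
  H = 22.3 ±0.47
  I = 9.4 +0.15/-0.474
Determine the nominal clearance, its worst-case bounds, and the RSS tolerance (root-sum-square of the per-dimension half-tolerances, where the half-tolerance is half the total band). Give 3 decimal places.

nominal=74.820 wc=[71.922,77.017] rss=0.922

Stack each dimension's contribution:
  -A: nom -15.920 → Σnom=-15.920; wc +0.250/-0.477 → slack +0.250/-0.477; half-tol=0.363, Σhalf²=0.132132
  +B: nom +13.600 → Σnom=-2.320; wc +0.160/-0.110 → slack +0.410/-0.587; half-tol=0.135, Σhalf²=0.150357
  +C: nom +41.300 → Σnom=38.980; wc +0.132/-0.120 → slack +0.542/-0.707; half-tol=0.126, Σhalf²=0.166233
  -D: nom -7.520 → Σnom=31.460; wc +0.457/-0.457 → slack +0.999/-1.164; half-tol=0.457, Σhalf²=0.375082
  +E: nom +19.430 → Σnom=50.890; wc +0.018/-0.480 → slack +1.017/-1.644; half-tol=0.249, Σhalf²=0.437083
  +F: nom +41.000 → Σnom=91.890; wc +0.240/-0.240 → slack +1.257/-1.884; half-tol=0.240, Σhalf²=0.494683
  -G: nom -48.770 → Σnom=43.120; wc +0.320/-0.070 → slack +1.577/-1.954; half-tol=0.195, Σhalf²=0.532708
  +H: nom +22.300 → Σnom=65.420; wc +0.470/-0.470 → slack +2.047/-2.424; half-tol=0.470, Σhalf²=0.753608
  +I: nom +9.400 → Σnom=74.820; wc +0.150/-0.474 → slack +2.197/-2.898; half-tol=0.312, Σhalf²=0.850952
Nominal = 74.820. Worst-case = [74.820 - 2.898, 74.820 + 2.197] = [71.922, 77.017]. RSS = √0.850952 = 0.922.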